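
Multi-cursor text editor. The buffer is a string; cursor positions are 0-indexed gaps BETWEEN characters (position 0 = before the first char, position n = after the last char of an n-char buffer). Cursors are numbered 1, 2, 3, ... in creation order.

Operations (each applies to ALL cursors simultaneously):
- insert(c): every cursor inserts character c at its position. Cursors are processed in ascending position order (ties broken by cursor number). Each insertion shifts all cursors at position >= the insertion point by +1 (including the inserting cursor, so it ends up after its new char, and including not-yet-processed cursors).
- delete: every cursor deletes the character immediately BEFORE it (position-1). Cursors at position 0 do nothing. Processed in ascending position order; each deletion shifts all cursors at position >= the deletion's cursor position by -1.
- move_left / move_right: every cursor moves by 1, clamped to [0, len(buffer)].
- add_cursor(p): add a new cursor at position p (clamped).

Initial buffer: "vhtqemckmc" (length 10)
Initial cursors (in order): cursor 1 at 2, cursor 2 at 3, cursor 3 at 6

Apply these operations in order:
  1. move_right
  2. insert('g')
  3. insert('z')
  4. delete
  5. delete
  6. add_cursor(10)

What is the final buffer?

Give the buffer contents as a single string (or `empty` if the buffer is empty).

After op 1 (move_right): buffer="vhtqemckmc" (len 10), cursors c1@3 c2@4 c3@7, authorship ..........
After op 2 (insert('g')): buffer="vhtgqgemcgkmc" (len 13), cursors c1@4 c2@6 c3@10, authorship ...1.2...3...
After op 3 (insert('z')): buffer="vhtgzqgzemcgzkmc" (len 16), cursors c1@5 c2@8 c3@13, authorship ...11.22...33...
After op 4 (delete): buffer="vhtgqgemcgkmc" (len 13), cursors c1@4 c2@6 c3@10, authorship ...1.2...3...
After op 5 (delete): buffer="vhtqemckmc" (len 10), cursors c1@3 c2@4 c3@7, authorship ..........
After op 6 (add_cursor(10)): buffer="vhtqemckmc" (len 10), cursors c1@3 c2@4 c3@7 c4@10, authorship ..........

Answer: vhtqemckmc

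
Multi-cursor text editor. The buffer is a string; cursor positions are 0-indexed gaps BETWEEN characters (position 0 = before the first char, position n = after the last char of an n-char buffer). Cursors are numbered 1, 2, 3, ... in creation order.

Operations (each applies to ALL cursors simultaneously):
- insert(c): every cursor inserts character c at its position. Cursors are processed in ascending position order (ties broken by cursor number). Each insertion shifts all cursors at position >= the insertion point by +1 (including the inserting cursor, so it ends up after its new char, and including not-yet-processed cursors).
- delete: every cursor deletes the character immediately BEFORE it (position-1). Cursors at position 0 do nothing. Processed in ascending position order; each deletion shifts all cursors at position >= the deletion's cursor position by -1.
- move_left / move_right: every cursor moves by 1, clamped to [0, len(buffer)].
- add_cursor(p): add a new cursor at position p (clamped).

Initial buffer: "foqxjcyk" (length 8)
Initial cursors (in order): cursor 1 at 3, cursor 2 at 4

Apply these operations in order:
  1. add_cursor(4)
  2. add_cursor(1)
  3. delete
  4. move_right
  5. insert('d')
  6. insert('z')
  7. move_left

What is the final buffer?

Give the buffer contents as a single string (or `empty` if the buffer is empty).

After op 1 (add_cursor(4)): buffer="foqxjcyk" (len 8), cursors c1@3 c2@4 c3@4, authorship ........
After op 2 (add_cursor(1)): buffer="foqxjcyk" (len 8), cursors c4@1 c1@3 c2@4 c3@4, authorship ........
After op 3 (delete): buffer="jcyk" (len 4), cursors c1@0 c2@0 c3@0 c4@0, authorship ....
After op 4 (move_right): buffer="jcyk" (len 4), cursors c1@1 c2@1 c3@1 c4@1, authorship ....
After op 5 (insert('d')): buffer="jddddcyk" (len 8), cursors c1@5 c2@5 c3@5 c4@5, authorship .1234...
After op 6 (insert('z')): buffer="jddddzzzzcyk" (len 12), cursors c1@9 c2@9 c3@9 c4@9, authorship .12341234...
After op 7 (move_left): buffer="jddddzzzzcyk" (len 12), cursors c1@8 c2@8 c3@8 c4@8, authorship .12341234...

Answer: jddddzzzzcyk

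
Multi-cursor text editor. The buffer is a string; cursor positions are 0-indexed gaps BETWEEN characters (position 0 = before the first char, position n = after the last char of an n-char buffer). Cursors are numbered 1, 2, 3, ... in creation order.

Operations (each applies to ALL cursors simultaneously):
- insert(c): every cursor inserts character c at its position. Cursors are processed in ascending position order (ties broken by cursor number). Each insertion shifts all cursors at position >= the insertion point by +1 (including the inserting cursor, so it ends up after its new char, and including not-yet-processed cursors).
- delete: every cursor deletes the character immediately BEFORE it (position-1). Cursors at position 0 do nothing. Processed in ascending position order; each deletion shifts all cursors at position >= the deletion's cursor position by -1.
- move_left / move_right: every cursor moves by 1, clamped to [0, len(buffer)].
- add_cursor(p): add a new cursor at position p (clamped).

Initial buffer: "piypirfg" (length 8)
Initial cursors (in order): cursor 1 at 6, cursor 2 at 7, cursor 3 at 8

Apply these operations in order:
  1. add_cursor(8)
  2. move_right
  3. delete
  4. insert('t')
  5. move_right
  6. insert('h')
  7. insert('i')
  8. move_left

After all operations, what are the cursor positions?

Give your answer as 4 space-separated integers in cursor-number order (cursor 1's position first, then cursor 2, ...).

After op 1 (add_cursor(8)): buffer="piypirfg" (len 8), cursors c1@6 c2@7 c3@8 c4@8, authorship ........
After op 2 (move_right): buffer="piypirfg" (len 8), cursors c1@7 c2@8 c3@8 c4@8, authorship ........
After op 3 (delete): buffer="piyp" (len 4), cursors c1@4 c2@4 c3@4 c4@4, authorship ....
After op 4 (insert('t')): buffer="piyptttt" (len 8), cursors c1@8 c2@8 c3@8 c4@8, authorship ....1234
After op 5 (move_right): buffer="piyptttt" (len 8), cursors c1@8 c2@8 c3@8 c4@8, authorship ....1234
After op 6 (insert('h')): buffer="piyptttthhhh" (len 12), cursors c1@12 c2@12 c3@12 c4@12, authorship ....12341234
After op 7 (insert('i')): buffer="piyptttthhhhiiii" (len 16), cursors c1@16 c2@16 c3@16 c4@16, authorship ....123412341234
After op 8 (move_left): buffer="piyptttthhhhiiii" (len 16), cursors c1@15 c2@15 c3@15 c4@15, authorship ....123412341234

Answer: 15 15 15 15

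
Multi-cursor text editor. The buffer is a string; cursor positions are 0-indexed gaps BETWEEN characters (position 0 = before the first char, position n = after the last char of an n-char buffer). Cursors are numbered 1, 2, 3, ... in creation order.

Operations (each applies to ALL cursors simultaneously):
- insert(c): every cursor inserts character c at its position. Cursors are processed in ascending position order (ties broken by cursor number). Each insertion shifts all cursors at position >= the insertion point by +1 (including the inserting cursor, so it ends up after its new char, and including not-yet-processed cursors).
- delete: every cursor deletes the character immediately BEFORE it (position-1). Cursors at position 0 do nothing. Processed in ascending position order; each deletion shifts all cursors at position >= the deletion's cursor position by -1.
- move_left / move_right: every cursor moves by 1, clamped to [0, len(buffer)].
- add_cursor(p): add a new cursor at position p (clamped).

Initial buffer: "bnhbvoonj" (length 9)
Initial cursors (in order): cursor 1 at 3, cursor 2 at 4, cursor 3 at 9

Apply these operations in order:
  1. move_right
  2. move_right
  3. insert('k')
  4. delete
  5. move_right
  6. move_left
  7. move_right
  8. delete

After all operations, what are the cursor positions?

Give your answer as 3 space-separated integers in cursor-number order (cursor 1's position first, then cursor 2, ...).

After op 1 (move_right): buffer="bnhbvoonj" (len 9), cursors c1@4 c2@5 c3@9, authorship .........
After op 2 (move_right): buffer="bnhbvoonj" (len 9), cursors c1@5 c2@6 c3@9, authorship .........
After op 3 (insert('k')): buffer="bnhbvkokonjk" (len 12), cursors c1@6 c2@8 c3@12, authorship .....1.2...3
After op 4 (delete): buffer="bnhbvoonj" (len 9), cursors c1@5 c2@6 c3@9, authorship .........
After op 5 (move_right): buffer="bnhbvoonj" (len 9), cursors c1@6 c2@7 c3@9, authorship .........
After op 6 (move_left): buffer="bnhbvoonj" (len 9), cursors c1@5 c2@6 c3@8, authorship .........
After op 7 (move_right): buffer="bnhbvoonj" (len 9), cursors c1@6 c2@7 c3@9, authorship .........
After op 8 (delete): buffer="bnhbvn" (len 6), cursors c1@5 c2@5 c3@6, authorship ......

Answer: 5 5 6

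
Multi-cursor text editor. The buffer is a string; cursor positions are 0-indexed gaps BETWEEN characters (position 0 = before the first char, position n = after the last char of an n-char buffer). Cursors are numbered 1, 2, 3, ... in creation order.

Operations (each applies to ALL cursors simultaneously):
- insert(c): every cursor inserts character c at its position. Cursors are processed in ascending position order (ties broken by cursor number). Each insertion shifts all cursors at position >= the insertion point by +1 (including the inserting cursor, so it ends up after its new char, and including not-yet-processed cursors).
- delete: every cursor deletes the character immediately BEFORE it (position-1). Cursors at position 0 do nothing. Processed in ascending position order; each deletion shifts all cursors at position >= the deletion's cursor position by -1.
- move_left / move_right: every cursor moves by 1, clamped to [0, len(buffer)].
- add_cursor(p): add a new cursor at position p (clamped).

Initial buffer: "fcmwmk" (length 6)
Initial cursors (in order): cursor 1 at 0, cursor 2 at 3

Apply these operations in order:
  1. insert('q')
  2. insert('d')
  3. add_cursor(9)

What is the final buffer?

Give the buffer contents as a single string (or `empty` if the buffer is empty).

Answer: qdfcmqdwmk

Derivation:
After op 1 (insert('q')): buffer="qfcmqwmk" (len 8), cursors c1@1 c2@5, authorship 1...2...
After op 2 (insert('d')): buffer="qdfcmqdwmk" (len 10), cursors c1@2 c2@7, authorship 11...22...
After op 3 (add_cursor(9)): buffer="qdfcmqdwmk" (len 10), cursors c1@2 c2@7 c3@9, authorship 11...22...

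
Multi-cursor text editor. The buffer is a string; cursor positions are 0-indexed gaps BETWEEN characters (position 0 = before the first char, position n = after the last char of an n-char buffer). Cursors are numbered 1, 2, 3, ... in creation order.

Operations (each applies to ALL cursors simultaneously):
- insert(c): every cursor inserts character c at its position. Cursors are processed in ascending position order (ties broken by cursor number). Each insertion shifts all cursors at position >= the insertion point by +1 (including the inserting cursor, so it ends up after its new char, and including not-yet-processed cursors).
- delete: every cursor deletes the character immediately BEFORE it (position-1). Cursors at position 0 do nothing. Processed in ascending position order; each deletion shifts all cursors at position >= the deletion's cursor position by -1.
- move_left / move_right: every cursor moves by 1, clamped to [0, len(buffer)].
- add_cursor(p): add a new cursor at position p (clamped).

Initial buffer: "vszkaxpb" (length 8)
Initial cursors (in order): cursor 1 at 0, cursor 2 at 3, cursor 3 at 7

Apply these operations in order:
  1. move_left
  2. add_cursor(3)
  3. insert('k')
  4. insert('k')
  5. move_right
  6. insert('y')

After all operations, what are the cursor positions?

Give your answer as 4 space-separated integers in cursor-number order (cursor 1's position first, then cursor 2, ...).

Answer: 4 9 19 13

Derivation:
After op 1 (move_left): buffer="vszkaxpb" (len 8), cursors c1@0 c2@2 c3@6, authorship ........
After op 2 (add_cursor(3)): buffer="vszkaxpb" (len 8), cursors c1@0 c2@2 c4@3 c3@6, authorship ........
After op 3 (insert('k')): buffer="kvskzkkaxkpb" (len 12), cursors c1@1 c2@4 c4@6 c3@10, authorship 1..2.4...3..
After op 4 (insert('k')): buffer="kkvskkzkkkaxkkpb" (len 16), cursors c1@2 c2@6 c4@9 c3@14, authorship 11..22.44...33..
After op 5 (move_right): buffer="kkvskkzkkkaxkkpb" (len 16), cursors c1@3 c2@7 c4@10 c3@15, authorship 11..22.44...33..
After op 6 (insert('y')): buffer="kkvyskkzykkkyaxkkpyb" (len 20), cursors c1@4 c2@9 c4@13 c3@19, authorship 11.1.22.244.4..33.3.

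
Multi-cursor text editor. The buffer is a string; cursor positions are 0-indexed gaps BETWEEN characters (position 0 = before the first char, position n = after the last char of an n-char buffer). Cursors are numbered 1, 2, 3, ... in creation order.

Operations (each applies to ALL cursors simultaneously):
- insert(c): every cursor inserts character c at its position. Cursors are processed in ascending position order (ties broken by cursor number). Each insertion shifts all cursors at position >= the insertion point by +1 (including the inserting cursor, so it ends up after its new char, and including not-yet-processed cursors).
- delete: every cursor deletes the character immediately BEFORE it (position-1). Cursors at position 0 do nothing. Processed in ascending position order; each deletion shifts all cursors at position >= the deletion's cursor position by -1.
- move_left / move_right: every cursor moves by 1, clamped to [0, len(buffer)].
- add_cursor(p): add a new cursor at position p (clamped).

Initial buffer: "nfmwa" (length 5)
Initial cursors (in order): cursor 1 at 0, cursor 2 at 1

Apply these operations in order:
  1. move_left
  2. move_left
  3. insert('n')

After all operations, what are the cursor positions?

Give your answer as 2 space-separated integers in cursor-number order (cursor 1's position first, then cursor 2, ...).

Answer: 2 2

Derivation:
After op 1 (move_left): buffer="nfmwa" (len 5), cursors c1@0 c2@0, authorship .....
After op 2 (move_left): buffer="nfmwa" (len 5), cursors c1@0 c2@0, authorship .....
After op 3 (insert('n')): buffer="nnnfmwa" (len 7), cursors c1@2 c2@2, authorship 12.....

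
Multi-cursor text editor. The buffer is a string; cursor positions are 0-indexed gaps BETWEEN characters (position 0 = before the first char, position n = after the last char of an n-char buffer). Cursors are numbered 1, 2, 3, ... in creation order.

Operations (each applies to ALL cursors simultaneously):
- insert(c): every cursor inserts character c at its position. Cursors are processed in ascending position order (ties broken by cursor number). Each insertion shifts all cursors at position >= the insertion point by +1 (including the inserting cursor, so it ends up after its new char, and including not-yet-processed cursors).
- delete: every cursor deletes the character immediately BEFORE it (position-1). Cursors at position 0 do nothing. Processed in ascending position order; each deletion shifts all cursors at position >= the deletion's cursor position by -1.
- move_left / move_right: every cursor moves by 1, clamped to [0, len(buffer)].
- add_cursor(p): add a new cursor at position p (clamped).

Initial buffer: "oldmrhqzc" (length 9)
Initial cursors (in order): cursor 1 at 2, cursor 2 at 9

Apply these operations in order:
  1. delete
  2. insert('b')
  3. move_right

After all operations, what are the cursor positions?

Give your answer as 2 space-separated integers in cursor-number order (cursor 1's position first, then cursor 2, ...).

After op 1 (delete): buffer="odmrhqz" (len 7), cursors c1@1 c2@7, authorship .......
After op 2 (insert('b')): buffer="obdmrhqzb" (len 9), cursors c1@2 c2@9, authorship .1......2
After op 3 (move_right): buffer="obdmrhqzb" (len 9), cursors c1@3 c2@9, authorship .1......2

Answer: 3 9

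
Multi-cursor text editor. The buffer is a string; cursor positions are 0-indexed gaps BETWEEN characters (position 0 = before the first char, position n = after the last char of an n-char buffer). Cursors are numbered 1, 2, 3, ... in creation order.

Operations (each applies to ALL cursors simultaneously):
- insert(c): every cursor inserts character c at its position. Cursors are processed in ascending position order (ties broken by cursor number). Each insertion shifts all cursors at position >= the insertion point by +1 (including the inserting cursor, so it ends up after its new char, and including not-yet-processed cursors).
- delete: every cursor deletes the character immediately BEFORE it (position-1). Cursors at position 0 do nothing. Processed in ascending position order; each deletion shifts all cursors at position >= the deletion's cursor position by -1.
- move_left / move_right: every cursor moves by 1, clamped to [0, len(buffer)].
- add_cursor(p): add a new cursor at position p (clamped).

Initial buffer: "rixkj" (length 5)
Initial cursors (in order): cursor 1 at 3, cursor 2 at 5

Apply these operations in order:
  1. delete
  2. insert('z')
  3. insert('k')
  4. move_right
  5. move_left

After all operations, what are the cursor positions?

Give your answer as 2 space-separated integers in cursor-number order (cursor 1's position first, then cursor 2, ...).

After op 1 (delete): buffer="rik" (len 3), cursors c1@2 c2@3, authorship ...
After op 2 (insert('z')): buffer="rizkz" (len 5), cursors c1@3 c2@5, authorship ..1.2
After op 3 (insert('k')): buffer="rizkkzk" (len 7), cursors c1@4 c2@7, authorship ..11.22
After op 4 (move_right): buffer="rizkkzk" (len 7), cursors c1@5 c2@7, authorship ..11.22
After op 5 (move_left): buffer="rizkkzk" (len 7), cursors c1@4 c2@6, authorship ..11.22

Answer: 4 6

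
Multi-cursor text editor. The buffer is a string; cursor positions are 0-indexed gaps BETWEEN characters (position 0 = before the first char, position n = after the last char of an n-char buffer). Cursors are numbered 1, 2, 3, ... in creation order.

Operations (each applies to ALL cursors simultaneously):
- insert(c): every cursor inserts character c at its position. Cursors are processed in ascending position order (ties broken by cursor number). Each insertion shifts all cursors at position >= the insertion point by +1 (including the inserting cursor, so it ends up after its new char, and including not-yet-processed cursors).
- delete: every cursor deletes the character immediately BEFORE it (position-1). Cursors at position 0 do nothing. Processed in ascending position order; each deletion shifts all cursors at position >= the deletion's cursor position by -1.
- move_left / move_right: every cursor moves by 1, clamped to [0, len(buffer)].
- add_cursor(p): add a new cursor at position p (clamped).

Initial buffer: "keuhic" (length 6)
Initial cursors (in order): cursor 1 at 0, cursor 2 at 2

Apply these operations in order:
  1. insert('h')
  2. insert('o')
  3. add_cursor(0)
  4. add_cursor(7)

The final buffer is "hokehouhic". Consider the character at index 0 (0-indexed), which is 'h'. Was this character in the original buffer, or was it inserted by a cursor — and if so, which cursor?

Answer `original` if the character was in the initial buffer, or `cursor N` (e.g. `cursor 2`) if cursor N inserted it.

After op 1 (insert('h')): buffer="hkehuhic" (len 8), cursors c1@1 c2@4, authorship 1..2....
After op 2 (insert('o')): buffer="hokehouhic" (len 10), cursors c1@2 c2@6, authorship 11..22....
After op 3 (add_cursor(0)): buffer="hokehouhic" (len 10), cursors c3@0 c1@2 c2@6, authorship 11..22....
After op 4 (add_cursor(7)): buffer="hokehouhic" (len 10), cursors c3@0 c1@2 c2@6 c4@7, authorship 11..22....
Authorship (.=original, N=cursor N): 1 1 . . 2 2 . . . .
Index 0: author = 1

Answer: cursor 1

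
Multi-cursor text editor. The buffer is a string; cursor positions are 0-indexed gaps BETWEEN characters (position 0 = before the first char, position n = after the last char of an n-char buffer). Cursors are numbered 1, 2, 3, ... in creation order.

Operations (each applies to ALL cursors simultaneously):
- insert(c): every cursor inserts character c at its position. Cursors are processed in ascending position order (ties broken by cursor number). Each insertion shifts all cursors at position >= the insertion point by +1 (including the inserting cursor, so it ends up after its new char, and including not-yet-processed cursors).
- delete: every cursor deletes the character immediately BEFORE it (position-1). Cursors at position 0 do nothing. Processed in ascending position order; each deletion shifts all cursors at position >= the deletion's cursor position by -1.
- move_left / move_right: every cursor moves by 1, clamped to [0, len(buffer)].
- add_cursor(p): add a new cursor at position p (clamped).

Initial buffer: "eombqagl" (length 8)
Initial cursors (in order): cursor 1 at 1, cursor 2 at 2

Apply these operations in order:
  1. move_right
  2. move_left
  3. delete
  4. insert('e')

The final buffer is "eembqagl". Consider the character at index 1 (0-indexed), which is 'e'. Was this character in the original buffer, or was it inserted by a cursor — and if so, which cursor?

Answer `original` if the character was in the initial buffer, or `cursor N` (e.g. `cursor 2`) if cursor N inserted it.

Answer: cursor 2

Derivation:
After op 1 (move_right): buffer="eombqagl" (len 8), cursors c1@2 c2@3, authorship ........
After op 2 (move_left): buffer="eombqagl" (len 8), cursors c1@1 c2@2, authorship ........
After op 3 (delete): buffer="mbqagl" (len 6), cursors c1@0 c2@0, authorship ......
After op 4 (insert('e')): buffer="eembqagl" (len 8), cursors c1@2 c2@2, authorship 12......
Authorship (.=original, N=cursor N): 1 2 . . . . . .
Index 1: author = 2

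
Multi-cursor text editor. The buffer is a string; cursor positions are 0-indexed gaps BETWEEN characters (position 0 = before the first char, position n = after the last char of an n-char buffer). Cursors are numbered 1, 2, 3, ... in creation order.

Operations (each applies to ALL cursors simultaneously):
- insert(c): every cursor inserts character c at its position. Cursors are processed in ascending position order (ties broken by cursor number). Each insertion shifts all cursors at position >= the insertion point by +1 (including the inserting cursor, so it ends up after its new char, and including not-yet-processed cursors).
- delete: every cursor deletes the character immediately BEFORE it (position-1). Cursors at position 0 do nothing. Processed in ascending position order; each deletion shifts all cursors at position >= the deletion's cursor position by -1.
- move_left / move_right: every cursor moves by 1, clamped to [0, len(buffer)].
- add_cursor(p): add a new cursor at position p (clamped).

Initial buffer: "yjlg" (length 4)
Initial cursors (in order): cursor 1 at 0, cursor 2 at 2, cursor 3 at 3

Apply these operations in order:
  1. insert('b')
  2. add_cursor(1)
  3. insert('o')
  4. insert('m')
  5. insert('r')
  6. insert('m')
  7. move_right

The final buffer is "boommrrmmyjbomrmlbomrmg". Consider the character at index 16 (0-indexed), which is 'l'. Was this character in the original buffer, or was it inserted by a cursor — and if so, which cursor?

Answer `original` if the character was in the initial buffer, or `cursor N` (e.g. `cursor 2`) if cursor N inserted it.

After op 1 (insert('b')): buffer="byjblbg" (len 7), cursors c1@1 c2@4 c3@6, authorship 1..2.3.
After op 2 (add_cursor(1)): buffer="byjblbg" (len 7), cursors c1@1 c4@1 c2@4 c3@6, authorship 1..2.3.
After op 3 (insert('o')): buffer="booyjbolbog" (len 11), cursors c1@3 c4@3 c2@7 c3@10, authorship 114..22.33.
After op 4 (insert('m')): buffer="boommyjbomlbomg" (len 15), cursors c1@5 c4@5 c2@10 c3@14, authorship 11414..222.333.
After op 5 (insert('r')): buffer="boommrryjbomrlbomrg" (len 19), cursors c1@7 c4@7 c2@13 c3@18, authorship 1141414..2222.3333.
After op 6 (insert('m')): buffer="boommrrmmyjbomrmlbomrmg" (len 23), cursors c1@9 c4@9 c2@16 c3@22, authorship 114141414..22222.33333.
After op 7 (move_right): buffer="boommrrmmyjbomrmlbomrmg" (len 23), cursors c1@10 c4@10 c2@17 c3@23, authorship 114141414..22222.33333.
Authorship (.=original, N=cursor N): 1 1 4 1 4 1 4 1 4 . . 2 2 2 2 2 . 3 3 3 3 3 .
Index 16: author = original

Answer: original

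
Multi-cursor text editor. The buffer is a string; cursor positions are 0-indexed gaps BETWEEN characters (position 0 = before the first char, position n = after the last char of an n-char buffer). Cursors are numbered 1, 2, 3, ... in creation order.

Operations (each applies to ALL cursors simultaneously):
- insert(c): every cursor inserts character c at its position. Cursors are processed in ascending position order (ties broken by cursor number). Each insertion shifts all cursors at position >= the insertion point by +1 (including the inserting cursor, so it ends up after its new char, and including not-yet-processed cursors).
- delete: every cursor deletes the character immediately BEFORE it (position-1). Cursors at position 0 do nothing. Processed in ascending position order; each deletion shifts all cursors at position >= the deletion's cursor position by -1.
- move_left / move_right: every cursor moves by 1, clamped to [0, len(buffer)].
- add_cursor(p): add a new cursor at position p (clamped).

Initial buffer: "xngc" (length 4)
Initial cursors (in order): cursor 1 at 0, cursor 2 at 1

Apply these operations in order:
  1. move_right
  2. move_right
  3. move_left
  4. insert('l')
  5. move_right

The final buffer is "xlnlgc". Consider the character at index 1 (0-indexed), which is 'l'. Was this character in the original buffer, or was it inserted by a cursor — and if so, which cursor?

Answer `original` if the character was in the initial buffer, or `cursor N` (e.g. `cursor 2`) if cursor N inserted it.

After op 1 (move_right): buffer="xngc" (len 4), cursors c1@1 c2@2, authorship ....
After op 2 (move_right): buffer="xngc" (len 4), cursors c1@2 c2@3, authorship ....
After op 3 (move_left): buffer="xngc" (len 4), cursors c1@1 c2@2, authorship ....
After op 4 (insert('l')): buffer="xlnlgc" (len 6), cursors c1@2 c2@4, authorship .1.2..
After op 5 (move_right): buffer="xlnlgc" (len 6), cursors c1@3 c2@5, authorship .1.2..
Authorship (.=original, N=cursor N): . 1 . 2 . .
Index 1: author = 1

Answer: cursor 1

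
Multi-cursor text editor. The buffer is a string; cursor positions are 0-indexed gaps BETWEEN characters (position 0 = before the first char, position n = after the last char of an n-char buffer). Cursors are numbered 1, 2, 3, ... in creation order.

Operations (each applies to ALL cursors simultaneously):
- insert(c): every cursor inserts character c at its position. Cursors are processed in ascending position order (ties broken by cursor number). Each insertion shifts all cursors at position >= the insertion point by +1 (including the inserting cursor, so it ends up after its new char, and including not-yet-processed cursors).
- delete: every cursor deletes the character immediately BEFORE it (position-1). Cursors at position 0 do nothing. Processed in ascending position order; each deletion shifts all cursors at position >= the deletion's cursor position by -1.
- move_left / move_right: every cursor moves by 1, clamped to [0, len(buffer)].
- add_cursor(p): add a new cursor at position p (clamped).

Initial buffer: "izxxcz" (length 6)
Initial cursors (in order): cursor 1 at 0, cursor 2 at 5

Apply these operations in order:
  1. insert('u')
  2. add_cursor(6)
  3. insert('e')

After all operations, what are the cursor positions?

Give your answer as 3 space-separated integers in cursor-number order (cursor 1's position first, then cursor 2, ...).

After op 1 (insert('u')): buffer="uizxxcuz" (len 8), cursors c1@1 c2@7, authorship 1.....2.
After op 2 (add_cursor(6)): buffer="uizxxcuz" (len 8), cursors c1@1 c3@6 c2@7, authorship 1.....2.
After op 3 (insert('e')): buffer="ueizxxceuez" (len 11), cursors c1@2 c3@8 c2@10, authorship 11.....322.

Answer: 2 10 8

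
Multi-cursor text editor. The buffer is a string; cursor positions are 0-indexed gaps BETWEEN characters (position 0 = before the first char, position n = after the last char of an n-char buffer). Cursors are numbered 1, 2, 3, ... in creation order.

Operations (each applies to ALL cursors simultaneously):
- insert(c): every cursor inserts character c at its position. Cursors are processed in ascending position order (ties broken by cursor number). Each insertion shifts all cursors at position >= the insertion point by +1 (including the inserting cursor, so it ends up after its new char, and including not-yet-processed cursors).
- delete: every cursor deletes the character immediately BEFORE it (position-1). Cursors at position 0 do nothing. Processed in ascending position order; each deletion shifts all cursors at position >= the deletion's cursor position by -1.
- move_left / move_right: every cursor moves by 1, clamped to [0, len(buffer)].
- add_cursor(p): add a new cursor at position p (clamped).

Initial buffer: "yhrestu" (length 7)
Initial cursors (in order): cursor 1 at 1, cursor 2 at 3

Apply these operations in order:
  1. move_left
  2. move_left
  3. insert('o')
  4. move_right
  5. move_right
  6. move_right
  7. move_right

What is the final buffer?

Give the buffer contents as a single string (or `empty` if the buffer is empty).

After op 1 (move_left): buffer="yhrestu" (len 7), cursors c1@0 c2@2, authorship .......
After op 2 (move_left): buffer="yhrestu" (len 7), cursors c1@0 c2@1, authorship .......
After op 3 (insert('o')): buffer="oyohrestu" (len 9), cursors c1@1 c2@3, authorship 1.2......
After op 4 (move_right): buffer="oyohrestu" (len 9), cursors c1@2 c2@4, authorship 1.2......
After op 5 (move_right): buffer="oyohrestu" (len 9), cursors c1@3 c2@5, authorship 1.2......
After op 6 (move_right): buffer="oyohrestu" (len 9), cursors c1@4 c2@6, authorship 1.2......
After op 7 (move_right): buffer="oyohrestu" (len 9), cursors c1@5 c2@7, authorship 1.2......

Answer: oyohrestu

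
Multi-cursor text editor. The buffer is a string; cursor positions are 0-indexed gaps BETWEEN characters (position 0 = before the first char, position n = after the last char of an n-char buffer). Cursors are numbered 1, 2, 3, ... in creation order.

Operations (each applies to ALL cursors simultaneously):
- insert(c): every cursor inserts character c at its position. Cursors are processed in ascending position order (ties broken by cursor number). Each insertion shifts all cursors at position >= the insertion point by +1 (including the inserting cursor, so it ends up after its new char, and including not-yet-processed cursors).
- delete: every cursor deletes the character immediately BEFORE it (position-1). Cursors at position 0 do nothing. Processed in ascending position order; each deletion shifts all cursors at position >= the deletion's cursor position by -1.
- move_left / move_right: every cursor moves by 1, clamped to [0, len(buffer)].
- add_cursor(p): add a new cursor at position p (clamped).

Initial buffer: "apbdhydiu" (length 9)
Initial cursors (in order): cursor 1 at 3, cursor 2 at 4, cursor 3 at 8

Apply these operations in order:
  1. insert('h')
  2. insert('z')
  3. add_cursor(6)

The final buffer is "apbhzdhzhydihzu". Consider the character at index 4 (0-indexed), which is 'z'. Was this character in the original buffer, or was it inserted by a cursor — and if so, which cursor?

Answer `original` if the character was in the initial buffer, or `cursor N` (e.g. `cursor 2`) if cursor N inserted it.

Answer: cursor 1

Derivation:
After op 1 (insert('h')): buffer="apbhdhhydihu" (len 12), cursors c1@4 c2@6 c3@11, authorship ...1.2....3.
After op 2 (insert('z')): buffer="apbhzdhzhydihzu" (len 15), cursors c1@5 c2@8 c3@14, authorship ...11.22....33.
After op 3 (add_cursor(6)): buffer="apbhzdhzhydihzu" (len 15), cursors c1@5 c4@6 c2@8 c3@14, authorship ...11.22....33.
Authorship (.=original, N=cursor N): . . . 1 1 . 2 2 . . . . 3 3 .
Index 4: author = 1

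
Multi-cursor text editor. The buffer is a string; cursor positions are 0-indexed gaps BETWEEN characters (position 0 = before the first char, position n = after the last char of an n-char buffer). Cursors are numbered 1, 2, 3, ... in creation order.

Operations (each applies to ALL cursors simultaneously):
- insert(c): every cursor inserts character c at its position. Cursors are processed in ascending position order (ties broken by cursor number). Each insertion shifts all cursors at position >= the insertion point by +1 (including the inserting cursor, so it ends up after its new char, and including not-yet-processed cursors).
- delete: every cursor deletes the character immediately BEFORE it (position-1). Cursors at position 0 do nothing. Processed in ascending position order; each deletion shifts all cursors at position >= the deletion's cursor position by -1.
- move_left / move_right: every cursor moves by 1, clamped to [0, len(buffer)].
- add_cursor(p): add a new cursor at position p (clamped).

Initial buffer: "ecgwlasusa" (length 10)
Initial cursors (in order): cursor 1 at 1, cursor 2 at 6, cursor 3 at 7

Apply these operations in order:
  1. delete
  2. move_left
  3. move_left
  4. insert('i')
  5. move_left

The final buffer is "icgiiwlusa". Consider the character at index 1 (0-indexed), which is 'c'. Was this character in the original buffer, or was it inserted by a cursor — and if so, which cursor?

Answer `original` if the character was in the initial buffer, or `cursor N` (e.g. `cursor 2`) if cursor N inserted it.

After op 1 (delete): buffer="cgwlusa" (len 7), cursors c1@0 c2@4 c3@4, authorship .......
After op 2 (move_left): buffer="cgwlusa" (len 7), cursors c1@0 c2@3 c3@3, authorship .......
After op 3 (move_left): buffer="cgwlusa" (len 7), cursors c1@0 c2@2 c3@2, authorship .......
After op 4 (insert('i')): buffer="icgiiwlusa" (len 10), cursors c1@1 c2@5 c3@5, authorship 1..23.....
After op 5 (move_left): buffer="icgiiwlusa" (len 10), cursors c1@0 c2@4 c3@4, authorship 1..23.....
Authorship (.=original, N=cursor N): 1 . . 2 3 . . . . .
Index 1: author = original

Answer: original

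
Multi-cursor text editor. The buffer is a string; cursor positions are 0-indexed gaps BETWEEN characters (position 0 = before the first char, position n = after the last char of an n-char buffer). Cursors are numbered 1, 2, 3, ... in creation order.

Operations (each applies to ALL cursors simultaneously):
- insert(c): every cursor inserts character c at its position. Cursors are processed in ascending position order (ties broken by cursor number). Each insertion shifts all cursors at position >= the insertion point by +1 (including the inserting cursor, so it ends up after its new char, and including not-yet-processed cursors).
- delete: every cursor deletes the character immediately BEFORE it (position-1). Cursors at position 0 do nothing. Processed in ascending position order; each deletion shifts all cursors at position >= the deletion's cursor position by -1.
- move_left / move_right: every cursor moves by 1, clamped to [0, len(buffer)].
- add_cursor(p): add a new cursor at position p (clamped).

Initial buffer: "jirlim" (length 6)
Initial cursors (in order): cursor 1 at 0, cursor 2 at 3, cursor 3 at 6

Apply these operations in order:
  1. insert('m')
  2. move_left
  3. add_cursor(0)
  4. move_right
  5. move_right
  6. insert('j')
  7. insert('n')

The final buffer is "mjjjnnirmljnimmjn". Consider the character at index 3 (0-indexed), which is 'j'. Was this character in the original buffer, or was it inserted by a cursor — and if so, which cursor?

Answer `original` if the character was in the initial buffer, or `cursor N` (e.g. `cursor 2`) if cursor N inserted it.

After op 1 (insert('m')): buffer="mjirmlimm" (len 9), cursors c1@1 c2@5 c3@9, authorship 1...2...3
After op 2 (move_left): buffer="mjirmlimm" (len 9), cursors c1@0 c2@4 c3@8, authorship 1...2...3
After op 3 (add_cursor(0)): buffer="mjirmlimm" (len 9), cursors c1@0 c4@0 c2@4 c3@8, authorship 1...2...3
After op 4 (move_right): buffer="mjirmlimm" (len 9), cursors c1@1 c4@1 c2@5 c3@9, authorship 1...2...3
After op 5 (move_right): buffer="mjirmlimm" (len 9), cursors c1@2 c4@2 c2@6 c3@9, authorship 1...2...3
After op 6 (insert('j')): buffer="mjjjirmljimmj" (len 13), cursors c1@4 c4@4 c2@9 c3@13, authorship 1.14..2.2..33
After op 7 (insert('n')): buffer="mjjjnnirmljnimmjn" (len 17), cursors c1@6 c4@6 c2@12 c3@17, authorship 1.1414..2.22..333
Authorship (.=original, N=cursor N): 1 . 1 4 1 4 . . 2 . 2 2 . . 3 3 3
Index 3: author = 4

Answer: cursor 4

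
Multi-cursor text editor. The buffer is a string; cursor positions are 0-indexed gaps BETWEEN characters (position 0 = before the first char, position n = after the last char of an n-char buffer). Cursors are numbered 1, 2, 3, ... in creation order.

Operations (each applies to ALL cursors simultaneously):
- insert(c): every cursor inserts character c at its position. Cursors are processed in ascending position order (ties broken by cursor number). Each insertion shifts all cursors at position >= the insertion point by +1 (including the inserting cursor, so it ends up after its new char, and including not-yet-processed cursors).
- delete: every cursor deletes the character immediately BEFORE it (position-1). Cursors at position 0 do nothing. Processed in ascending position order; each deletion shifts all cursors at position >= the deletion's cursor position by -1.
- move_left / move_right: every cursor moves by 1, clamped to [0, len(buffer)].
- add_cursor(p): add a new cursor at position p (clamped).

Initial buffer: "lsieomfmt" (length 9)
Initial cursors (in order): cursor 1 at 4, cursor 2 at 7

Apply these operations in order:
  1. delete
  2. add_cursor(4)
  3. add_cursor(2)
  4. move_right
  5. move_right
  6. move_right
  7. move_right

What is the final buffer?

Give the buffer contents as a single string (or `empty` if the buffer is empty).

After op 1 (delete): buffer="lsiommt" (len 7), cursors c1@3 c2@5, authorship .......
After op 2 (add_cursor(4)): buffer="lsiommt" (len 7), cursors c1@3 c3@4 c2@5, authorship .......
After op 3 (add_cursor(2)): buffer="lsiommt" (len 7), cursors c4@2 c1@3 c3@4 c2@5, authorship .......
After op 4 (move_right): buffer="lsiommt" (len 7), cursors c4@3 c1@4 c3@5 c2@6, authorship .......
After op 5 (move_right): buffer="lsiommt" (len 7), cursors c4@4 c1@5 c3@6 c2@7, authorship .......
After op 6 (move_right): buffer="lsiommt" (len 7), cursors c4@5 c1@6 c2@7 c3@7, authorship .......
After op 7 (move_right): buffer="lsiommt" (len 7), cursors c4@6 c1@7 c2@7 c3@7, authorship .......

Answer: lsiommt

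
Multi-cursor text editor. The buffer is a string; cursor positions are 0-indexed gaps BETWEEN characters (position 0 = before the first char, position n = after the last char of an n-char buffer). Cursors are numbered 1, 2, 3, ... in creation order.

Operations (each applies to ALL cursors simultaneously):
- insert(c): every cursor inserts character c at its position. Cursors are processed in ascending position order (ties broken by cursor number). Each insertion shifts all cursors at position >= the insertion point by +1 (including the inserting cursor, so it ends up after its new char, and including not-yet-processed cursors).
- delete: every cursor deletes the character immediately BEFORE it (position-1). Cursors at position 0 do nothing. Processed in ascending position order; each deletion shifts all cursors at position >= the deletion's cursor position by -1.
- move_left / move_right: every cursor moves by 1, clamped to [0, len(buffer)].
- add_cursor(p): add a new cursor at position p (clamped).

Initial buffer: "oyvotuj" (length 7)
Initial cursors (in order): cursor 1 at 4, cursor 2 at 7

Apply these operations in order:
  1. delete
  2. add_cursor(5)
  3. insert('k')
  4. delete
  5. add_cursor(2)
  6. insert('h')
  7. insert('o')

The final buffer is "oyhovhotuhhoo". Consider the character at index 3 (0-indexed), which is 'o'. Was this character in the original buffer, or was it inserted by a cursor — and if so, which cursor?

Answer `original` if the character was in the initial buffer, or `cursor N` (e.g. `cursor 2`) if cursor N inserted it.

After op 1 (delete): buffer="oyvtu" (len 5), cursors c1@3 c2@5, authorship .....
After op 2 (add_cursor(5)): buffer="oyvtu" (len 5), cursors c1@3 c2@5 c3@5, authorship .....
After op 3 (insert('k')): buffer="oyvktukk" (len 8), cursors c1@4 c2@8 c3@8, authorship ...1..23
After op 4 (delete): buffer="oyvtu" (len 5), cursors c1@3 c2@5 c3@5, authorship .....
After op 5 (add_cursor(2)): buffer="oyvtu" (len 5), cursors c4@2 c1@3 c2@5 c3@5, authorship .....
After op 6 (insert('h')): buffer="oyhvhtuhh" (len 9), cursors c4@3 c1@5 c2@9 c3@9, authorship ..4.1..23
After op 7 (insert('o')): buffer="oyhovhotuhhoo" (len 13), cursors c4@4 c1@7 c2@13 c3@13, authorship ..44.11..2323
Authorship (.=original, N=cursor N): . . 4 4 . 1 1 . . 2 3 2 3
Index 3: author = 4

Answer: cursor 4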